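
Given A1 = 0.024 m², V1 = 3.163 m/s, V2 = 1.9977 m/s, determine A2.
Formula: V_2 = \frac{A_1 V_1}{A_2}
Substituting knowns: 1.9977 = 0.024·3.163/A2
Solving for A2: A2 = 0.024·3.163/1.9977 = 0.038 m²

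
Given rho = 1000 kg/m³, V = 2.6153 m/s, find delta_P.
Formula: V = \sqrt{\frac{2 \Delta P}{\rho}}
Substituting knowns: 2.6153 = √(2·(delta_P·1000)/1000)
Solving for delta_P: delta_P = 2.6153²·1000/2/1000 = 3.42 kPa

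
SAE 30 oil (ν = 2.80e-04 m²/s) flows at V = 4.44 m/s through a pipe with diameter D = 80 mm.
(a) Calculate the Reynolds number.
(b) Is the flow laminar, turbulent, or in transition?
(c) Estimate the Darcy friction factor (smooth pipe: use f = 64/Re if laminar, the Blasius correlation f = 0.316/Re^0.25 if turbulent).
(a) Re = V·D/ν = 4.44·0.08/2.80e-04 = 1268.6
(b) Flow regime: laminar (Re < 2300)
(c) Friction factor: f = 64/Re = 64/1268.6 = 0.05045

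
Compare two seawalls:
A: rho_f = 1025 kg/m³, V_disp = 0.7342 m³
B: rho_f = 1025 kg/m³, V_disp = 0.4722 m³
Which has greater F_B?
F_B(A) = 7383 N, F_B(B) = 4748 N. Answer: A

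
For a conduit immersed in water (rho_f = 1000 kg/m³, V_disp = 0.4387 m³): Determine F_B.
Formula: F_B = \rho_f g V_{disp}
F_B = 1000·9.81·0.4387 = 4304 N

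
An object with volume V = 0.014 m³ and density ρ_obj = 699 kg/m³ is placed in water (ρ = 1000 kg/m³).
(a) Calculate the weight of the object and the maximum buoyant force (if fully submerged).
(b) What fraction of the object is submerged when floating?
(a) W=rho_obj*g*V=699*9.81*0.014=96.0 N; F_B(max)=rho*g*V=1000*9.81*0.014=137.3 N
(b) Floating fraction=rho_obj/rho=699/1000=0.699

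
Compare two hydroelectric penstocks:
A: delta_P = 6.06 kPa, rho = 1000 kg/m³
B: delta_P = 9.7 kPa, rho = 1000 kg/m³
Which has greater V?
V(A) = 3.481 m/s, V(B) = 4.405 m/s. Answer: B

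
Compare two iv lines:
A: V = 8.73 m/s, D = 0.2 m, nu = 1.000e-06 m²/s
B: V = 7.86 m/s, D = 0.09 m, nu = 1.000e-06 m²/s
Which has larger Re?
Re(A) = 1.746e+06, Re(B) = 707400. Answer: A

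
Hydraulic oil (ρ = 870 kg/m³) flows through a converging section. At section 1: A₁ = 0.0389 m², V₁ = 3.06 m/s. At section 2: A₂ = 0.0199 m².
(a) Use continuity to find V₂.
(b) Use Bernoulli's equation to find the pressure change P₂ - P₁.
(a) Continuity: A₁V₁=A₂V₂ -> V₂=A₁V₁/A₂=0.0389*3.06/0.0199=5.98 m/s
(b) Bernoulli: P₂-P₁=0.5*rho*(V₁^2-V₂^2)/1000=0.5*870*(3.06^2-5.98^2)/1000=-11.48 kPa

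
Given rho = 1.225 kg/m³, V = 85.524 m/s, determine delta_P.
Formula: V = \sqrt{\frac{2 \Delta P}{\rho}}
Substituting knowns: 85.524 = √(2·(delta_P·1000)/1.225)
Solving for delta_P: delta_P = 85.524²·1.225/2/1000 = 4.48 kPa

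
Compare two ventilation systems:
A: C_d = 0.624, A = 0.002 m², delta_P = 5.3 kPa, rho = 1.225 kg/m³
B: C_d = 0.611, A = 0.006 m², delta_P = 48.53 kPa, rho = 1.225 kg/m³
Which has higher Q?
Q(A) = 116.1 L/s, Q(B) = 1032 L/s. Answer: B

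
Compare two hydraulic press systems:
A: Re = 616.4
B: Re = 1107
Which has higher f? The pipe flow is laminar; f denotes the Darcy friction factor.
f(A) = 0.1038, f(B) = 0.05781. Answer: A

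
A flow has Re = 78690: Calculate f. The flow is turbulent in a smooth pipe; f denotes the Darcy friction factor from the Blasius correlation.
Formula: f = \frac{0.316}{Re^{0.25}}
f = 0.316/78690^0.25 = 0.01887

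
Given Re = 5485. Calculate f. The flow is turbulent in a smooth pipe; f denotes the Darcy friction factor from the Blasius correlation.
Formula: f = \frac{0.316}{Re^{0.25}}
f = 0.316/5485^0.25 = 0.03672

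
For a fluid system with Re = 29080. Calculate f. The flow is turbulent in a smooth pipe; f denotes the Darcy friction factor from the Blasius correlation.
Formula: f = \frac{0.316}{Re^{0.25}}
f = 0.316/29080^0.25 = 0.0242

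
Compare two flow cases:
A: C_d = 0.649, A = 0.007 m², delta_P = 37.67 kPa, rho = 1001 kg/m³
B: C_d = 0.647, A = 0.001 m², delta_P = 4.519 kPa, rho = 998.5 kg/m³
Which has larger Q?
Q(A) = 39.41 L/s, Q(B) = 1.947 L/s. Answer: A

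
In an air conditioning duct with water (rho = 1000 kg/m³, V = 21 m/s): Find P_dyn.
Formula: P_{dyn} = \frac{1}{2} \rho V^2
P_dyn = 0.5·1000·21²/1000 = 220.5 kPa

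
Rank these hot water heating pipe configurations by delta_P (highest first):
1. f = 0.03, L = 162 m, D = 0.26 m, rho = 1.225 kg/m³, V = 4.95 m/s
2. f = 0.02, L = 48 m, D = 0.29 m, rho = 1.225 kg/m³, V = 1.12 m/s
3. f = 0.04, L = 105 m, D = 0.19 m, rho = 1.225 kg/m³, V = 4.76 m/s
Case 1: delta_P = 0.2805 kPa
Case 2: delta_P = 0.002543 kPa
Case 3: delta_P = 0.3068 kPa
Ranking (highest first): 3, 1, 2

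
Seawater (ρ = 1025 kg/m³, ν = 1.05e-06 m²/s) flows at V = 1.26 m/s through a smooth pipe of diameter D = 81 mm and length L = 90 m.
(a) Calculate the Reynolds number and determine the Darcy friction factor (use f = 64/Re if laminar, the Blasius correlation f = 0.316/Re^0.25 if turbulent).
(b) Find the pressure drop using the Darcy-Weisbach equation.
(a) Re = V·D/ν = 1.26·0.081/1.05e-06 = 97200 → turbulent (Re > 4000); f = 0.316/Re^0.25 = 0.316/97200^0.25 = 0.017897
(b) Darcy-Weisbach: ΔP = f·(L/D)·½ρV²/1000 = 0.017897·(90/0.081)·½·1025·1.26²/1000 = 16.18 kPa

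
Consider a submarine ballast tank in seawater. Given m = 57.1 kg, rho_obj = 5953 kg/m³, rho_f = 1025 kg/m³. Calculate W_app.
Formula: W_{app} = mg\left(1 - \frac{\rho_f}{\rho_{obj}}\right)
W_app = 57.1·9.81·(1 − 1025/5953) = 463.7 N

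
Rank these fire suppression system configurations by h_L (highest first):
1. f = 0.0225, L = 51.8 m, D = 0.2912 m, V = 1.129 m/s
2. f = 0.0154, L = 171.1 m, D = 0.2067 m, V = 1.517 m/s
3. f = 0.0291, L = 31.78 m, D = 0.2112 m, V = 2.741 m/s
Case 1: h_L = 0.26 m
Case 2: h_L = 1.495 m
Case 3: h_L = 1.677 m
Ranking (highest first): 3, 2, 1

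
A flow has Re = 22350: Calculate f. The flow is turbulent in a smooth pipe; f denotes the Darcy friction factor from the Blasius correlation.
Formula: f = \frac{0.316}{Re^{0.25}}
f = 0.316/22350^0.25 = 0.02584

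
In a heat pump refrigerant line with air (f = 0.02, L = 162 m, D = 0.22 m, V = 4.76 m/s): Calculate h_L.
Formula: h_L = f \frac{L}{D} \frac{V^2}{2g}
h_L = 0.02·(162/0.22)·4.76²/(2·9.81) = 17.01 m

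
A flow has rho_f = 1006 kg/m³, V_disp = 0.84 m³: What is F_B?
Formula: F_B = \rho_f g V_{disp}
F_B = 1006·9.81·0.84 = 8290 N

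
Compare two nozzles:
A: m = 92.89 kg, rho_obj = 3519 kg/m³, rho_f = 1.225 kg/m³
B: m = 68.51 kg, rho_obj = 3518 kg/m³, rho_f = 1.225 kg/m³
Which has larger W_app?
W_app(A) = 910.9 N, W_app(B) = 671.8 N. Answer: A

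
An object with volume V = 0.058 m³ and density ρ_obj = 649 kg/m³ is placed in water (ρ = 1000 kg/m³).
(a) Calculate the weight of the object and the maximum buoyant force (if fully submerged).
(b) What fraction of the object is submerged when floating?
(a) W=rho_obj*g*V=649*9.81*0.058=369.3 N; F_B(max)=rho*g*V=1000*9.81*0.058=569.0 N
(b) Floating fraction=rho_obj/rho=649/1000=0.649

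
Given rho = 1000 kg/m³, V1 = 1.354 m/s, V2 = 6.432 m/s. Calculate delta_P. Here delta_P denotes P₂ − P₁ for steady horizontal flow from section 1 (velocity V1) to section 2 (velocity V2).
Formula: \Delta P = \frac{1}{2} \rho (V_1^2 - V_2^2)
delta_P = 0.5·1000·(1.354² − 6.432²)/1000 = -19.77 kPa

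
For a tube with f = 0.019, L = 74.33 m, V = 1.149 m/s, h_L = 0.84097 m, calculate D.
Formula: h_L = f \frac{L}{D} \frac{V^2}{2g}
Substituting knowns: 0.84097 = 0.019·(74.33/D)·1.149²/(2·9.81)
Solving for D: D = 0.019·74.33·1.149²/(2·9.81·0.84097) = 0.113 m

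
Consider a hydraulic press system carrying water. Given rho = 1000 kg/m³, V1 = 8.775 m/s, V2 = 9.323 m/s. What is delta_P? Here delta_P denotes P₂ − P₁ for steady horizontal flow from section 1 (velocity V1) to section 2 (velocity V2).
Formula: \Delta P = \frac{1}{2} \rho (V_1^2 - V_2^2)
delta_P = 0.5·1000·(8.775² − 9.323²)/1000 = -4.959 kPa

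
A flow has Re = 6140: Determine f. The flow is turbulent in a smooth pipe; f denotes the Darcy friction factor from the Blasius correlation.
Formula: f = \frac{0.316}{Re^{0.25}}
f = 0.316/6140^0.25 = 0.0357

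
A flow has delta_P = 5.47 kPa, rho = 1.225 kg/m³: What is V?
Formula: V = \sqrt{\frac{2 \Delta P}{\rho}}
V = √(2·(5.47·1000)/1.225) = 94.5 m/s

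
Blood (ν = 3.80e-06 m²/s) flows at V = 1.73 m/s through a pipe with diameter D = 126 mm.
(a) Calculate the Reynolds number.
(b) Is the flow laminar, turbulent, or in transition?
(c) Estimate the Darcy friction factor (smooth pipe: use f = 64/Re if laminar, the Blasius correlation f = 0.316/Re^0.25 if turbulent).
(a) Re = V·D/ν = 1.73·0.126/3.80e-06 = 57363
(b) Flow regime: turbulent (Re > 4000)
(c) Friction factor: f = 0.316/Re^0.25 = 0.316/57363^0.25 = 0.02042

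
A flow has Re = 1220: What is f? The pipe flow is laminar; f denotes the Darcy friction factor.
Formula: f = \frac{64}{Re}
f = 64/1220 = 0.05246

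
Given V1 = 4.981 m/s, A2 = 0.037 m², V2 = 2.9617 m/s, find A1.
Formula: V_2 = \frac{A_1 V_1}{A_2}
Substituting knowns: 2.9617 = A1·4.981/0.037
Solving for A1: A1 = 2.9617·0.037/4.981 = 0.022 m²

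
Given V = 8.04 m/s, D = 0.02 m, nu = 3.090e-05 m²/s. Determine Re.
Formula: Re = \frac{V D}{\nu}
Re = 8.04·0.02/3.090e-05 = 5204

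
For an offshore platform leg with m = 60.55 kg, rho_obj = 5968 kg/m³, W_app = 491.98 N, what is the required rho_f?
Formula: W_{app} = mg\left(1 - \frac{\rho_f}{\rho_{obj}}\right)
Substituting knowns: 491.98 = 60.55·9.81·(1 − rho_f/5968)
Solving for rho_f: rho_f = 5968·(1 − 491.98/(60.55·9.81)) = 1025 kg/m³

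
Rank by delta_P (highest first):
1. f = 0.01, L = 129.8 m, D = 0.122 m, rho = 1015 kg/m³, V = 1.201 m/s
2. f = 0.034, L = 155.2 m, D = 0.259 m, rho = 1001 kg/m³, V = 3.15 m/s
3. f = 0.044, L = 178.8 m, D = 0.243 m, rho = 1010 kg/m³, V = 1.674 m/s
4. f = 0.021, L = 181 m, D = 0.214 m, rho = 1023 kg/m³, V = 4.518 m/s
Case 1: delta_P = 7.788 kPa
Case 2: delta_P = 101.2 kPa
Case 3: delta_P = 45.82 kPa
Case 4: delta_P = 185.4 kPa
Ranking (highest first): 4, 2, 3, 1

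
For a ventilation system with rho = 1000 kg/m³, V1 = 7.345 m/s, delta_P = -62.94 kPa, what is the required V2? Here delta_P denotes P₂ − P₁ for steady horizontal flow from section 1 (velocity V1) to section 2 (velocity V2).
Formula: \Delta P = \frac{1}{2} \rho (V_1^2 - V_2^2)
Substituting knowns: -62.94 = 0.5·1000·(7.345² − V2²)/1000
Solving for V2: V2 = √(7.345² − 2·(-62.94·1000)/1000) = 13.41 m/s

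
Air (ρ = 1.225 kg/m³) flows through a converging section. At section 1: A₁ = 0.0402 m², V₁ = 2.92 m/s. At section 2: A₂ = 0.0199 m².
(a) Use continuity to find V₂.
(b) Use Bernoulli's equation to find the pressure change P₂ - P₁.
(a) Continuity: A₁V₁=A₂V₂ -> V₂=A₁V₁/A₂=0.0402*2.92/0.0199=5.90 m/s
(b) Bernoulli: P₂-P₁=0.5*rho*(V₁^2-V₂^2)/1000=0.5*1.225*(2.92^2-5.90^2)/1000=-0.0161 kPa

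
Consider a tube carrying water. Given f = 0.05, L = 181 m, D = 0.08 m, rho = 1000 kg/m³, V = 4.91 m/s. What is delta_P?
Formula: \Delta P = f \frac{L}{D} \frac{\rho V^2}{2}
delta_P = 0.05·(181/0.08)·0.5·1000·4.91²/1000 = 1364 kPa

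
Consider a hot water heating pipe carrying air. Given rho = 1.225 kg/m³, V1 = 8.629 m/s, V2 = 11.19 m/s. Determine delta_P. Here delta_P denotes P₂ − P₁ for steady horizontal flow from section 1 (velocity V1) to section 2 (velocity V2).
Formula: \Delta P = \frac{1}{2} \rho (V_1^2 - V_2^2)
delta_P = 0.5·1.225·(8.629² − 11.19²)/1000 = -0.03109 kPa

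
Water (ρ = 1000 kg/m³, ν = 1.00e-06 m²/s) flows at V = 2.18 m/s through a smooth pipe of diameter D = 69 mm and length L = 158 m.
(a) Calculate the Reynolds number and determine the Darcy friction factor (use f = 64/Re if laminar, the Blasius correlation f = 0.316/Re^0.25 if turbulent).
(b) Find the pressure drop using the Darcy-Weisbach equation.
(a) Re = V·D/ν = 2.18·0.069/1.00e-06 = 150420 → turbulent (Re > 4000); f = 0.316/Re^0.25 = 0.316/150420^0.25 = 0.016046 (Blasius is strictly valid for Re ≲ 1e5; used here as the smooth-pipe estimate the problem specifies)
(b) Darcy-Weisbach: ΔP = f·(L/D)·½ρV²/1000 = 0.016046·(158/0.069)·½·1000·2.18²/1000 = 87.31 kPa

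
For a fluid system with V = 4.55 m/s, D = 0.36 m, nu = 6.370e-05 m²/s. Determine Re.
Formula: Re = \frac{V D}{\nu}
Re = 4.55·0.36/6.370e-05 = 25714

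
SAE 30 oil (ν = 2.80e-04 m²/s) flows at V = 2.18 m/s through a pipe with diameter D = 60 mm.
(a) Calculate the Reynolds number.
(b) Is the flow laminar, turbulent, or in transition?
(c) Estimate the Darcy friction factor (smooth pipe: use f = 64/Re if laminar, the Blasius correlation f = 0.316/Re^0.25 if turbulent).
(a) Re = V·D/ν = 2.18·0.06/2.80e-04 = 467.14
(b) Flow regime: laminar (Re < 2300)
(c) Friction factor: f = 64/Re = 64/467.14 = 0.137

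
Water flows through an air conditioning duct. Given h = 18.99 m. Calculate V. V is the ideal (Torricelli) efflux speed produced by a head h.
Formula: V = \sqrt{2 g h}
V = √(2·9.81·18.99) = 19.3 m/s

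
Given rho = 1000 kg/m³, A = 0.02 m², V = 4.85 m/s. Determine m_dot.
Formula: \dot{m} = \rho A V
m_dot = 1000·0.02·4.85 = 97 kg/s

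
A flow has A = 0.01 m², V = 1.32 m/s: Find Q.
Formula: Q = A V
Q = 0.01·1.32·1000 = 13.2 L/s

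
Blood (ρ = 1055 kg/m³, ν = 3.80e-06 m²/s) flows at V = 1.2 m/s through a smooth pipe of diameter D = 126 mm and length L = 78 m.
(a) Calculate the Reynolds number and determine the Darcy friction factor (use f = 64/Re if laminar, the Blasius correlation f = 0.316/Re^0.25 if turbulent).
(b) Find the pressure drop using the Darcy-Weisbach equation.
(a) Re = V·D/ν = 1.2·0.126/3.80e-06 = 39789 → turbulent (Re > 4000); f = 0.316/Re^0.25 = 0.316/39789^0.25 = 0.022374
(b) Darcy-Weisbach: ΔP = f·(L/D)·½ρV²/1000 = 0.022374·(78/0.126)·½·1055·1.2²/1000 = 10.52 kPa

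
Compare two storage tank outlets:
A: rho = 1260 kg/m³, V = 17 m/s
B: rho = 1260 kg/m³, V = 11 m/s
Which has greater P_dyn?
P_dyn(A) = 182.1 kPa, P_dyn(B) = 76.23 kPa. Answer: A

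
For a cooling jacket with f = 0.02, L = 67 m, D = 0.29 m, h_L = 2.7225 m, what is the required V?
Formula: h_L = f \frac{L}{D} \frac{V^2}{2g}
Substituting knowns: 2.7225 = 0.02·(67/0.29)·V²/(2·9.81)
Solving for V: V = √(2.7225·2·9.81/(0.02·(67/0.29))) = 3.4 m/s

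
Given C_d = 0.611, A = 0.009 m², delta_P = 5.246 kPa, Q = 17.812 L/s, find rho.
Formula: Q = C_d A \sqrt{\frac{2 \Delta P}{\rho}}
Substituting knowns: 17.812 = 0.611·0.009·√(2·(5.246·1000)/rho)·1000
Solving for rho: rho = 2·(5.246·1000)/((17.812/1000)/(0.611·0.009))² = 1000 kg/m³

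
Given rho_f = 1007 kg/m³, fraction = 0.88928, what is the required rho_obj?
Formula: f_{sub} = \frac{\rho_{obj}}{\rho_f}
Substituting knowns: 0.88928 = rho_obj/1007
Solving for rho_obj: rho_obj = 0.88928·1007 = 895.5 kg/m³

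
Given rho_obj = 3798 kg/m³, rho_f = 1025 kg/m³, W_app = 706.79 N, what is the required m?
Formula: W_{app} = mg\left(1 - \frac{\rho_f}{\rho_{obj}}\right)
Substituting knowns: 706.79 = m·9.81·(1 − 1025/3798)
Solving for m: m = 706.79/(9.81·(1 − 1025/3798)) = 98.68 kg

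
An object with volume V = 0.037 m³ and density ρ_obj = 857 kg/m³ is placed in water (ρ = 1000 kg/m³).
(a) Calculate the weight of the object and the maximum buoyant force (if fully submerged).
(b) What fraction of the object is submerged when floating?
(a) W=rho_obj*g*V=857*9.81*0.037=311.1 N; F_B(max)=rho*g*V=1000*9.81*0.037=363.0 N
(b) Floating fraction=rho_obj/rho=857/1000=0.857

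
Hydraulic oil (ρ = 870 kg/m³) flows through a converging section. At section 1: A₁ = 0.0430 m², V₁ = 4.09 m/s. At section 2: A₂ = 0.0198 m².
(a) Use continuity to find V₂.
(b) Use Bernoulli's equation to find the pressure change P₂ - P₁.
(a) Continuity: A₁V₁=A₂V₂ -> V₂=A₁V₁/A₂=0.0430*4.09/0.0198=8.88 m/s
(b) Bernoulli: P₂-P₁=0.5*rho*(V₁^2-V₂^2)/1000=0.5*870*(4.09^2-8.88^2)/1000=-27.02 kPa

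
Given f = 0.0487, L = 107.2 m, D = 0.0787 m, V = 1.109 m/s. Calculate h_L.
Formula: h_L = f \frac{L}{D} \frac{V^2}{2g}
h_L = 0.0487·(107.2/0.0787)·1.109²/(2·9.81) = 4.158 m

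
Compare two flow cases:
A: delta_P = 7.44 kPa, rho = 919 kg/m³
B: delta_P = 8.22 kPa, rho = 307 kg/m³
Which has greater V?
V(A) = 4.024 m/s, V(B) = 7.318 m/s. Answer: B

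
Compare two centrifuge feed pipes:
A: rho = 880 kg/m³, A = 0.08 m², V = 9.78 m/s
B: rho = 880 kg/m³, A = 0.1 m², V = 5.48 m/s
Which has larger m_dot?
m_dot(A) = 688.5 kg/s, m_dot(B) = 482.2 kg/s. Answer: A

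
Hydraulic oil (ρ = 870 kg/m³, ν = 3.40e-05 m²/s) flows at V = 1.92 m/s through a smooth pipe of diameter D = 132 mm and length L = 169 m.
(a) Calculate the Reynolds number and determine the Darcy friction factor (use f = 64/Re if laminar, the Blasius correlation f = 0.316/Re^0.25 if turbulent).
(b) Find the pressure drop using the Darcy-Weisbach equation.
(a) Re = V·D/ν = 1.92·0.132/3.40e-05 = 7454.1 → turbulent (Re > 4000); f = 0.316/Re^0.25 = 0.316/7454.1^0.25 = 0.034009
(b) Darcy-Weisbach: ΔP = f·(L/D)·½ρV²/1000 = 0.034009·(169/0.132)·½·870·1.92²/1000 = 69.82 kPa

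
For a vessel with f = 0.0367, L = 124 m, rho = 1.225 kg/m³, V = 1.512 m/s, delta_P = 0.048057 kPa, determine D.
Formula: \Delta P = f \frac{L}{D} \frac{\rho V^2}{2}
Substituting knowns: 0.048057 = 0.0367·(124/D)·0.5·1.225·1.512²/1000
Solving for D: D = 0.0367·124·0.5·1.225·1.512²/(0.048057·1000) = 0.1326 m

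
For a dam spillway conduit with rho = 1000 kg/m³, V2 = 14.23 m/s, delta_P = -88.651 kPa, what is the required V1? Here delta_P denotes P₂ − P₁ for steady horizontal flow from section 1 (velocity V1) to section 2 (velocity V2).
Formula: \Delta P = \frac{1}{2} \rho (V_1^2 - V_2^2)
Substituting knowns: -88.651 = 0.5·1000·(V1² − 14.23²)/1000
Solving for V1: V1 = √(14.23² + 2·(-88.651·1000)/1000) = 5.019 m/s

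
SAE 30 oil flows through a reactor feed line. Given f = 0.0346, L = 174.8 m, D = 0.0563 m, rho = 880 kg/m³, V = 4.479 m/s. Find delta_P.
Formula: \Delta P = f \frac{L}{D} \frac{\rho V^2}{2}
delta_P = 0.0346·(174.8/0.0563)·0.5·880·4.479²/1000 = 948.3 kPa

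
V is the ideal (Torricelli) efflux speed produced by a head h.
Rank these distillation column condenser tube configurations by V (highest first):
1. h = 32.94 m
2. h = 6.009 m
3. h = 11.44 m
Case 1: V = 25.42 m/s
Case 2: V = 10.86 m/s
Case 3: V = 14.98 m/s
Ranking (highest first): 1, 3, 2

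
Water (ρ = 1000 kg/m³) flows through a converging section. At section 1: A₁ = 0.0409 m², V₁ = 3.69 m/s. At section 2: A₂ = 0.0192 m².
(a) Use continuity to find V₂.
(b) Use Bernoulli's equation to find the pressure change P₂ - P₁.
(a) Continuity: A₁V₁=A₂V₂ -> V₂=A₁V₁/A₂=0.0409*3.69/0.0192=7.86 m/s
(b) Bernoulli: P₂-P₁=0.5*rho*(V₁^2-V₂^2)/1000=0.5*1000*(3.69^2-7.86^2)/1000=-24.08 kPa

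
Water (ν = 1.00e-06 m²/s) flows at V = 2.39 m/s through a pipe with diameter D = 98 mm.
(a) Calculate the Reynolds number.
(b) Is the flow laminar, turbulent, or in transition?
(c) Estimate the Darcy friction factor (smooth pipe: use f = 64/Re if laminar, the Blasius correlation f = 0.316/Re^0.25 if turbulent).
(a) Re = V·D/ν = 2.39·0.098/1.00e-06 = 234220
(b) Flow regime: turbulent (Re > 4000)
(c) Friction factor: f = 0.316/Re^0.25 = 0.316/234220^0.25 = 0.01436 (Blasius is strictly valid for Re ≲ 1e5; used here as the smooth-pipe estimate the problem specifies)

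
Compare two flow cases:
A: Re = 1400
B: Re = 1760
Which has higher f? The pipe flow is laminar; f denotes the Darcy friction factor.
f(A) = 0.04571, f(B) = 0.03636. Answer: A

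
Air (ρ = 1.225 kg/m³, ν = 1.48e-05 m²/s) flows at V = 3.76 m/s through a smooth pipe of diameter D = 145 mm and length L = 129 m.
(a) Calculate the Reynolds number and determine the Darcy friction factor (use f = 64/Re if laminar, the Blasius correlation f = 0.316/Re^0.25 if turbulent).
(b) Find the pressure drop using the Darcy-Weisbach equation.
(a) Re = V·D/ν = 3.76·0.145/1.48e-05 = 36838 → turbulent (Re > 4000); f = 0.316/Re^0.25 = 0.316/36838^0.25 = 0.022809
(b) Darcy-Weisbach: ΔP = f·(L/D)·½ρV²/1000 = 0.022809·(129/0.145)·½·1.225·3.76²/1000 = 0.1757 kPa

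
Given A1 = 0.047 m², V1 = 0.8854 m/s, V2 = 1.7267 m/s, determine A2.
Formula: V_2 = \frac{A_1 V_1}{A_2}
Substituting knowns: 1.7267 = 0.047·0.8854/A2
Solving for A2: A2 = 0.047·0.8854/1.7267 = 0.0241 m²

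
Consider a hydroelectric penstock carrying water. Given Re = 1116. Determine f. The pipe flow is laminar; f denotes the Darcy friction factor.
Formula: f = \frac{64}{Re}
f = 64/1116 = 0.05735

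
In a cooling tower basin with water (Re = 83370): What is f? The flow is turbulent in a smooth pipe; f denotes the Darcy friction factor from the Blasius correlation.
Formula: f = \frac{0.316}{Re^{0.25}}
f = 0.316/83370^0.25 = 0.0186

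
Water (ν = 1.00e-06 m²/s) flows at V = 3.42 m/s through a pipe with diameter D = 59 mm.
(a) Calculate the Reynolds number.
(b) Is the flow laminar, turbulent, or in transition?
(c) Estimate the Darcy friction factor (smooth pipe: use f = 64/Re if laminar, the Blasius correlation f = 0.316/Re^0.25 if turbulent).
(a) Re = V·D/ν = 3.42·0.059/1.00e-06 = 201780
(b) Flow regime: turbulent (Re > 4000)
(c) Friction factor: f = 0.316/Re^0.25 = 0.316/201780^0.25 = 0.01491 (Blasius is strictly valid for Re ≲ 1e5; used here as the smooth-pipe estimate the problem specifies)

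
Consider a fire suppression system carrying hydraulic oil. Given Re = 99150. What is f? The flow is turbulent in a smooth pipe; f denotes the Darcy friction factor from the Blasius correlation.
Formula: f = \frac{0.316}{Re^{0.25}}
f = 0.316/99150^0.25 = 0.01781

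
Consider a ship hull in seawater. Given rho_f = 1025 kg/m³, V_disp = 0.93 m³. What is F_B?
Formula: F_B = \rho_f g V_{disp}
F_B = 1025·9.81·0.93 = 9351 N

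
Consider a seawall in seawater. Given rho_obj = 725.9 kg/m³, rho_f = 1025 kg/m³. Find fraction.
Formula: f_{sub} = \frac{\rho_{obj}}{\rho_f}
fraction = 725.9/1025 = 0.7082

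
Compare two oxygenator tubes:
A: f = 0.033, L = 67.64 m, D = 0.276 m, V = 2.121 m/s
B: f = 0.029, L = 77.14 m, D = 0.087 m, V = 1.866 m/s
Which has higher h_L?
h_L(A) = 1.854 m, h_L(B) = 4.563 m. Answer: B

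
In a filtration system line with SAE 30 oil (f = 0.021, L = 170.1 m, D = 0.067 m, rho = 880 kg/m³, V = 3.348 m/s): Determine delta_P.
Formula: \Delta P = f \frac{L}{D} \frac{\rho V^2}{2}
delta_P = 0.021·(170.1/0.067)·0.5·880·3.348²/1000 = 262.9 kPa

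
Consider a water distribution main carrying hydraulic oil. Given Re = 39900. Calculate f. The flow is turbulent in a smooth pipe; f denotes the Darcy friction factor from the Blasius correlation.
Formula: f = \frac{0.316}{Re^{0.25}}
f = 0.316/39900^0.25 = 0.02236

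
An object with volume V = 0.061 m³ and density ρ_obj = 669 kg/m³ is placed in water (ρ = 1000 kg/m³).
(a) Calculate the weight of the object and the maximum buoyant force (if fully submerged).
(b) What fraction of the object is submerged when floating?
(a) W=rho_obj*g*V=669*9.81*0.061=400.3 N; F_B(max)=rho*g*V=1000*9.81*0.061=598.4 N
(b) Floating fraction=rho_obj/rho=669/1000=0.669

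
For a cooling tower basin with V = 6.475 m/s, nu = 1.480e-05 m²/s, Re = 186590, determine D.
Formula: Re = \frac{V D}{\nu}
Substituting knowns: 186590 = 6.475·D/1.480e-05
Solving for D: D = 186590·1.480e-05/6.475 = 0.4265 m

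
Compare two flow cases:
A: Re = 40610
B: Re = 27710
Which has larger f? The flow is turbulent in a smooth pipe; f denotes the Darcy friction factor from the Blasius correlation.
f(A) = 0.02226, f(B) = 0.02449. Answer: B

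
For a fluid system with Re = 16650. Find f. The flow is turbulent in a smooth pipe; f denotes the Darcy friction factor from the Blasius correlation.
Formula: f = \frac{0.316}{Re^{0.25}}
f = 0.316/16650^0.25 = 0.02782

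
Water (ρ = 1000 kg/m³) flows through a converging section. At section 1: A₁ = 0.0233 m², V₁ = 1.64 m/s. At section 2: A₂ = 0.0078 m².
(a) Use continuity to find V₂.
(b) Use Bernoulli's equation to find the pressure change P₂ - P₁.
(a) Continuity: A₁V₁=A₂V₂ -> V₂=A₁V₁/A₂=0.0233*1.64/0.0078=4.90 m/s
(b) Bernoulli: P₂-P₁=0.5*rho*(V₁^2-V₂^2)/1000=0.5*1000*(1.64^2-4.90^2)/1000=-10.66 kPa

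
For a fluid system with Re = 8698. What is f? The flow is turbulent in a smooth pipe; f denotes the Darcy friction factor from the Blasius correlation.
Formula: f = \frac{0.316}{Re^{0.25}}
f = 0.316/8698^0.25 = 0.03272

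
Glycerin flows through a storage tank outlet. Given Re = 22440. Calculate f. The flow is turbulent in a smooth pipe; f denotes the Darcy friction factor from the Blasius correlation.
Formula: f = \frac{0.316}{Re^{0.25}}
f = 0.316/22440^0.25 = 0.02582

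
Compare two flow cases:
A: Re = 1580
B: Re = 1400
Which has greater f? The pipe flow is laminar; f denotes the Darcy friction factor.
f(A) = 0.04051, f(B) = 0.04571. Answer: B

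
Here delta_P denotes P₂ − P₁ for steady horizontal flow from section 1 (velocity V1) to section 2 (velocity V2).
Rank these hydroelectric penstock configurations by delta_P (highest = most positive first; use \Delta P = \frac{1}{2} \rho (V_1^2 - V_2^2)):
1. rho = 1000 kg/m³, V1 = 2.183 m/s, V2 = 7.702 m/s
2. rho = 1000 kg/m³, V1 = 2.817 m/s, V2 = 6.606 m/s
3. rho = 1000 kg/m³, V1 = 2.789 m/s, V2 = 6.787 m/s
Case 1: delta_P = -27.28 kPa
Case 2: delta_P = -17.85 kPa
Case 3: delta_P = -19.14 kPa
Ranking (highest first): 2, 3, 1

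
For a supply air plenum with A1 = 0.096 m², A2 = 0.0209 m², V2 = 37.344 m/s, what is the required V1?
Formula: V_2 = \frac{A_1 V_1}{A_2}
Substituting knowns: 37.344 = 0.096·V1/0.0209
Solving for V1: V1 = 37.344·0.0209/0.096 = 8.13 m/s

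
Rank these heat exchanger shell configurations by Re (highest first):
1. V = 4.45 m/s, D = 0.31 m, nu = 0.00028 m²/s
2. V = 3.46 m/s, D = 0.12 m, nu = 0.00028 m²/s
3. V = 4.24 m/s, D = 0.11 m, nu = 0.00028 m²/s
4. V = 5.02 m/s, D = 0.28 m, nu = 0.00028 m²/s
Case 1: Re = 4927
Case 2: Re = 1483
Case 3: Re = 1666
Case 4: Re = 5020
Ranking (highest first): 4, 1, 3, 2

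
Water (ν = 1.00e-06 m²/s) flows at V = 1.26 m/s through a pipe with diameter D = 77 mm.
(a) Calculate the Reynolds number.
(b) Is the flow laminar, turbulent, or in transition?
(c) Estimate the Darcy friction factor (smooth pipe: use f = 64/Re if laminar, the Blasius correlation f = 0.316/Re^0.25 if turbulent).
(a) Re = V·D/ν = 1.26·0.077/1.00e-06 = 97020
(b) Flow regime: turbulent (Re > 4000)
(c) Friction factor: f = 0.316/Re^0.25 = 0.316/97020^0.25 = 0.0179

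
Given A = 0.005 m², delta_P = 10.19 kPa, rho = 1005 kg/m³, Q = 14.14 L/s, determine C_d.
Formula: Q = C_d A \sqrt{\frac{2 \Delta P}{\rho}}
Substituting knowns: 14.14 = C_d·0.005·√(2·(10.19·1000)/1005)·1000
Solving for C_d: C_d = (14.14/1000)/(0.005·√(2·(10.19·1000)/1005)) = 0.628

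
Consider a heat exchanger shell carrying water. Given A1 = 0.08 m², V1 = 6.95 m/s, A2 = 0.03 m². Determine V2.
Formula: V_2 = \frac{A_1 V_1}{A_2}
V2 = 0.08·6.95/0.03 = 18.53 m/s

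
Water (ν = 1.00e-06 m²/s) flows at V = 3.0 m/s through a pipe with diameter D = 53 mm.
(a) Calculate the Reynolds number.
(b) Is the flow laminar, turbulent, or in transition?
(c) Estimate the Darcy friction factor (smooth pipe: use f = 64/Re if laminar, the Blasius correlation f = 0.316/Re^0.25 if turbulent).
(a) Re = V·D/ν = 3.0·0.053/1.00e-06 = 159000
(b) Flow regime: turbulent (Re > 4000)
(c) Friction factor: f = 0.316/Re^0.25 = 0.316/159000^0.25 = 0.01582 (Blasius is strictly valid for Re ≲ 1e5; used here as the smooth-pipe estimate the problem specifies)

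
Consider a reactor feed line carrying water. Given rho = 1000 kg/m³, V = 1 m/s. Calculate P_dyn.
Formula: P_{dyn} = \frac{1}{2} \rho V^2
P_dyn = 0.5·1000·1²/1000 = 0.5 kPa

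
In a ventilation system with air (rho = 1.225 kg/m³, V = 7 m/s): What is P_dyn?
Formula: P_{dyn} = \frac{1}{2} \rho V^2
P_dyn = 0.5·1.225·7²/1000 = 0.03001 kPa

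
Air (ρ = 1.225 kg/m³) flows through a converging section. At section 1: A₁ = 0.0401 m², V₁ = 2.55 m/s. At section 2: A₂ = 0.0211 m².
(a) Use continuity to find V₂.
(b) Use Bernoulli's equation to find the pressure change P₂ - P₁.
(a) Continuity: A₁V₁=A₂V₂ -> V₂=A₁V₁/A₂=0.0401*2.55/0.0211=4.85 m/s
(b) Bernoulli: P₂-P₁=0.5*rho*(V₁^2-V₂^2)/1000=0.5*1.225*(2.55^2-4.85^2)/1000=-0.01042 kPa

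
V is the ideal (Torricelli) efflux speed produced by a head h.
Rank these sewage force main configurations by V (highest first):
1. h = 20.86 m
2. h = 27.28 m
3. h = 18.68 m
Case 1: V = 20.23 m/s
Case 2: V = 23.14 m/s
Case 3: V = 19.14 m/s
Ranking (highest first): 2, 1, 3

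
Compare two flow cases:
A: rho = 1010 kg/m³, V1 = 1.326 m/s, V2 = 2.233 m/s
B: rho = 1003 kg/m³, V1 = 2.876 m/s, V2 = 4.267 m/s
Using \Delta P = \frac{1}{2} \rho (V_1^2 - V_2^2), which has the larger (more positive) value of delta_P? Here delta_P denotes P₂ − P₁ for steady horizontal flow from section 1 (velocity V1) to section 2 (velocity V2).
delta_P(A) = -1.63 kPa, delta_P(B) = -4.983 kPa. Answer: A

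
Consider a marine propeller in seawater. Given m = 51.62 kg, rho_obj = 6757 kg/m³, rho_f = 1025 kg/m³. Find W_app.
Formula: W_{app} = mg\left(1 - \frac{\rho_f}{\rho_{obj}}\right)
W_app = 51.62·9.81·(1 − 1025/6757) = 429.6 N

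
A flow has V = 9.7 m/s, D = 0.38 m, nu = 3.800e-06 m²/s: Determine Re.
Formula: Re = \frac{V D}{\nu}
Re = 9.7·0.38/3.800e-06 = 970000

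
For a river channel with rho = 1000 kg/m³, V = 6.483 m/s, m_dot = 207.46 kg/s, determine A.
Formula: \dot{m} = \rho A V
Substituting knowns: 207.46 = 1000·A·6.483
Solving for A: A = 207.46/(1000·6.483) = 0.032 m²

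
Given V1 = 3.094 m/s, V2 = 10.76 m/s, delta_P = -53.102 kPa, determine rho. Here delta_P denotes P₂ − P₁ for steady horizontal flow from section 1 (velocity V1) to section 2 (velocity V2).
Formula: \Delta P = \frac{1}{2} \rho (V_1^2 - V_2^2)
Substituting knowns: -53.102 = 0.5·rho·(3.094² − 10.76²)/1000
Solving for rho: rho = 2·(-53.102·1000)/(3.094² − 10.76²) = 1000 kg/m³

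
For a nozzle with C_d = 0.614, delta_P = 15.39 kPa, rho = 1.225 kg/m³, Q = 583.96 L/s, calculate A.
Formula: Q = C_d A \sqrt{\frac{2 \Delta P}{\rho}}
Substituting knowns: 583.96 = 0.614·A·√(2·(15.39·1000)/1.225)·1000
Solving for A: A = (583.96/1000)/(0.614·√(2·(15.39·1000)/1.225)) = 0.006 m²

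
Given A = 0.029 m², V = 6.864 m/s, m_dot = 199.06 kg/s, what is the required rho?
Formula: \dot{m} = \rho A V
Substituting knowns: 199.06 = rho·0.029·6.864
Solving for rho: rho = 199.06/(0.029·6.864) = 1000 kg/m³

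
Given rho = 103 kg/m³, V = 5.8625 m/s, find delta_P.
Formula: V = \sqrt{\frac{2 \Delta P}{\rho}}
Substituting knowns: 5.8625 = √(2·(delta_P·1000)/103)
Solving for delta_P: delta_P = 5.8625²·103/2/1000 = 1.77 kPa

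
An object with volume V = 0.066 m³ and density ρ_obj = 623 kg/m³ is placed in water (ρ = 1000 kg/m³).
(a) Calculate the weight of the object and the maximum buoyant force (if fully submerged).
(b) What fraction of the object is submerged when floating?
(a) W=rho_obj*g*V=623*9.81*0.066=403.4 N; F_B(max)=rho*g*V=1000*9.81*0.066=647.5 N
(b) Floating fraction=rho_obj/rho=623/1000=0.623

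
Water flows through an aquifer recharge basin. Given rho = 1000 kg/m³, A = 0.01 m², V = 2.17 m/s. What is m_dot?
Formula: \dot{m} = \rho A V
m_dot = 1000·0.01·2.17 = 21.7 kg/s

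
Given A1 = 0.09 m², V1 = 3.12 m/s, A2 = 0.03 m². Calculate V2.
Formula: V_2 = \frac{A_1 V_1}{A_2}
V2 = 0.09·3.12/0.03 = 9.36 m/s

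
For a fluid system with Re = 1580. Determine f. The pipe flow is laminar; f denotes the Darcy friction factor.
Formula: f = \frac{64}{Re}
f = 64/1580 = 0.04051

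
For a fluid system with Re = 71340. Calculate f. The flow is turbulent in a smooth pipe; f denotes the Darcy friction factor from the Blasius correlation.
Formula: f = \frac{0.316}{Re^{0.25}}
f = 0.316/71340^0.25 = 0.01934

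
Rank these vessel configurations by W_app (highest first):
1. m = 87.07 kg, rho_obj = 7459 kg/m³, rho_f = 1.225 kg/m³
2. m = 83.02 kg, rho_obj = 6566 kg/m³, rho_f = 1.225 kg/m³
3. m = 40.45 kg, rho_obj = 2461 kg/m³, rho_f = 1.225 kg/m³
Case 1: W_app = 854 N
Case 2: W_app = 814.3 N
Case 3: W_app = 396.6 N
Ranking (highest first): 1, 2, 3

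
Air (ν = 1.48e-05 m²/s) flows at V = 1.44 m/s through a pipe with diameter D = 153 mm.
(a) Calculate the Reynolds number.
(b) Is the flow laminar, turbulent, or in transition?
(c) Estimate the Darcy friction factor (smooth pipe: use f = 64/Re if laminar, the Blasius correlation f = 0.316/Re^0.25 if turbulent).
(a) Re = V·D/ν = 1.44·0.153/1.48e-05 = 14886
(b) Flow regime: turbulent (Re > 4000)
(c) Friction factor: f = 0.316/Re^0.25 = 0.316/14886^0.25 = 0.02861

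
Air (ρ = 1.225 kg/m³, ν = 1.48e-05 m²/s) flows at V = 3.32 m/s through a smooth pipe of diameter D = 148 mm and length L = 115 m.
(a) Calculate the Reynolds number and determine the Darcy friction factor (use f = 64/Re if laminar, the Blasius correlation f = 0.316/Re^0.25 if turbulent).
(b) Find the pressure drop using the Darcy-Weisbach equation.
(a) Re = V·D/ν = 3.32·0.148/1.48e-05 = 33200 → turbulent (Re > 4000); f = 0.316/Re^0.25 = 0.316/33200^0.25 = 0.02341
(b) Darcy-Weisbach: ΔP = f·(L/D)·½ρV²/1000 = 0.02341·(115/0.148)·½·1.225·3.32²/1000 = 0.1228 kPa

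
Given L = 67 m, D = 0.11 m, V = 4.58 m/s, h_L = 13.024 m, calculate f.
Formula: h_L = f \frac{L}{D} \frac{V^2}{2g}
Substituting knowns: 13.024 = f·(67/0.11)·4.58²/(2·9.81)
Solving for f: f = 13.024·2·9.81/((67/0.11)·4.58²) = 0.02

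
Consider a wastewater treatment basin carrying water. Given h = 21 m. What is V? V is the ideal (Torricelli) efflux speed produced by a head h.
Formula: V = \sqrt{2 g h}
V = √(2·9.81·21) = 20.3 m/s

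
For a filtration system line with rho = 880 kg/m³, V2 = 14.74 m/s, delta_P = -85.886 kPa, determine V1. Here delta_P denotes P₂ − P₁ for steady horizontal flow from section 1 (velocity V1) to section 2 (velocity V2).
Formula: \Delta P = \frac{1}{2} \rho (V_1^2 - V_2^2)
Substituting knowns: -85.886 = 0.5·880·(V1² − 14.74²)/1000
Solving for V1: V1 = √(14.74² + 2·(-85.886·1000)/880) = 4.698 m/s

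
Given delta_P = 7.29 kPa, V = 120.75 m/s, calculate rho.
Formula: V = \sqrt{\frac{2 \Delta P}{\rho}}
Substituting knowns: 120.75 = √(2·(7.29·1000)/rho)
Solving for rho: rho = 2·(7.29·1000)/120.75² = 1 kg/m³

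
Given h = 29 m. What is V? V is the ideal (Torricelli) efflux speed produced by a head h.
Formula: V = \sqrt{2 g h}
V = √(2·9.81·29) = 23.85 m/s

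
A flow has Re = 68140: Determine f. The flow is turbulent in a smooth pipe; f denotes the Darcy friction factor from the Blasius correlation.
Formula: f = \frac{0.316}{Re^{0.25}}
f = 0.316/68140^0.25 = 0.01956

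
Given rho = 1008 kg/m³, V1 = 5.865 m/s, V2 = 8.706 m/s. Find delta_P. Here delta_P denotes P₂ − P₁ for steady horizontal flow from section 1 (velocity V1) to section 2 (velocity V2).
Formula: \Delta P = \frac{1}{2} \rho (V_1^2 - V_2^2)
delta_P = 0.5·1008·(5.865² − 8.706²)/1000 = -20.86 kPa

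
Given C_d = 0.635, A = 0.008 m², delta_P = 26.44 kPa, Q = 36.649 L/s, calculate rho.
Formula: Q = C_d A \sqrt{\frac{2 \Delta P}{\rho}}
Substituting knowns: 36.649 = 0.635·0.008·√(2·(26.44·1000)/rho)·1000
Solving for rho: rho = 2·(26.44·1000)/((36.649/1000)/(0.635·0.008))² = 1016 kg/m³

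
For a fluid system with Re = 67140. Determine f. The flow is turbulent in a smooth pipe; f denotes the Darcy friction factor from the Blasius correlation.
Formula: f = \frac{0.316}{Re^{0.25}}
f = 0.316/67140^0.25 = 0.01963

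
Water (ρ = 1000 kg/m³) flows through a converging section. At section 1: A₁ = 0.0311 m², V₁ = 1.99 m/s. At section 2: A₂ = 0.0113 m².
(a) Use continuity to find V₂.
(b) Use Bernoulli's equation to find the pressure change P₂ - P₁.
(a) Continuity: A₁V₁=A₂V₂ -> V₂=A₁V₁/A₂=0.0311*1.99/0.0113=5.48 m/s
(b) Bernoulli: P₂-P₁=0.5*rho*(V₁^2-V₂^2)/1000=0.5*1000*(1.99^2-5.48^2)/1000=-13.04 kPa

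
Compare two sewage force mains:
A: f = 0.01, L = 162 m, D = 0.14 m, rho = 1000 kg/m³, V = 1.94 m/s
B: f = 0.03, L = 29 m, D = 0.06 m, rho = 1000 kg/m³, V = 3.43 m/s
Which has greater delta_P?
delta_P(A) = 21.78 kPa, delta_P(B) = 85.3 kPa. Answer: B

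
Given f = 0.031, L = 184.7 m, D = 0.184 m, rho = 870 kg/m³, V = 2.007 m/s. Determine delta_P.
Formula: \Delta P = f \frac{L}{D} \frac{\rho V^2}{2}
delta_P = 0.031·(184.7/0.184)·0.5·870·2.007²/1000 = 54.52 kPa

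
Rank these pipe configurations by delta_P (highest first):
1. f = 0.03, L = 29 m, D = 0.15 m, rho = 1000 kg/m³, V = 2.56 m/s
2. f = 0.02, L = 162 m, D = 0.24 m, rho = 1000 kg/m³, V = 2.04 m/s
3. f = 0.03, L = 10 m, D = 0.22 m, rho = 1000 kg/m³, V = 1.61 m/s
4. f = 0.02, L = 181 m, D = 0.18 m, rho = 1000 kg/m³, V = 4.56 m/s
Case 1: delta_P = 19.01 kPa
Case 2: delta_P = 28.09 kPa
Case 3: delta_P = 1.767 kPa
Case 4: delta_P = 209.1 kPa
Ranking (highest first): 4, 2, 1, 3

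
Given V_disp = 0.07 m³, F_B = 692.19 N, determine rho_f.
Formula: F_B = \rho_f g V_{disp}
Substituting knowns: 692.19 = rho_f·9.81·0.07
Solving for rho_f: rho_f = 692.19/(9.81·0.07) = 1008 kg/m³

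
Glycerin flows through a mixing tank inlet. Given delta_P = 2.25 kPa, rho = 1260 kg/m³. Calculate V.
Formula: V = \sqrt{\frac{2 \Delta P}{\rho}}
V = √(2·(2.25·1000)/1260) = 1.89 m/s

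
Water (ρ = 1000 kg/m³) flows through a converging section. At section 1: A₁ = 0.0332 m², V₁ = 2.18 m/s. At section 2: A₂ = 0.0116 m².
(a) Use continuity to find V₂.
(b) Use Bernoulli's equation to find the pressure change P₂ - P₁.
(a) Continuity: A₁V₁=A₂V₂ -> V₂=A₁V₁/A₂=0.0332*2.18/0.0116=6.24 m/s
(b) Bernoulli: P₂-P₁=0.5*rho*(V₁^2-V₂^2)/1000=0.5*1000*(2.18^2-6.24^2)/1000=-17.09 kPa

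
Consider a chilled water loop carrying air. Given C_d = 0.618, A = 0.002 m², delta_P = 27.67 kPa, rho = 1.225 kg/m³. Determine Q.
Formula: Q = C_d A \sqrt{\frac{2 \Delta P}{\rho}}
Q = 0.618·0.002·√(2·(27.67·1000)/1.225)·1000 = 262.7 L/s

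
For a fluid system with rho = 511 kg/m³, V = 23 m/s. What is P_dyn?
Formula: P_{dyn} = \frac{1}{2} \rho V^2
P_dyn = 0.5·511·23²/1000 = 135.2 kPa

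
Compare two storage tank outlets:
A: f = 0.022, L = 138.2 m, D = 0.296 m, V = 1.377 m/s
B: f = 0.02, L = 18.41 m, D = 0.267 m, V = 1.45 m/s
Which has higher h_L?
h_L(A) = 0.9927 m, h_L(B) = 0.1478 m. Answer: A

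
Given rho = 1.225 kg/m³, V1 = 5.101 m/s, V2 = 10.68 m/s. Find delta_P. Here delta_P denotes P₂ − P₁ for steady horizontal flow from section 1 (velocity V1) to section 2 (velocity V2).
Formula: \Delta P = \frac{1}{2} \rho (V_1^2 - V_2^2)
delta_P = 0.5·1.225·(5.101² − 10.68²)/1000 = -0.05393 kPa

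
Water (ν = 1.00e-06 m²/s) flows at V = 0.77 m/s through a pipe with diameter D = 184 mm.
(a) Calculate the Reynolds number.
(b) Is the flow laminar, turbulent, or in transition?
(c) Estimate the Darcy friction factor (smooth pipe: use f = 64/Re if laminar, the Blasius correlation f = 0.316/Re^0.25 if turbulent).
(a) Re = V·D/ν = 0.77·0.184/1.00e-06 = 141680
(b) Flow regime: turbulent (Re > 4000)
(c) Friction factor: f = 0.316/Re^0.25 = 0.316/141680^0.25 = 0.01629 (Blasius is strictly valid for Re ≲ 1e5; used here as the smooth-pipe estimate the problem specifies)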